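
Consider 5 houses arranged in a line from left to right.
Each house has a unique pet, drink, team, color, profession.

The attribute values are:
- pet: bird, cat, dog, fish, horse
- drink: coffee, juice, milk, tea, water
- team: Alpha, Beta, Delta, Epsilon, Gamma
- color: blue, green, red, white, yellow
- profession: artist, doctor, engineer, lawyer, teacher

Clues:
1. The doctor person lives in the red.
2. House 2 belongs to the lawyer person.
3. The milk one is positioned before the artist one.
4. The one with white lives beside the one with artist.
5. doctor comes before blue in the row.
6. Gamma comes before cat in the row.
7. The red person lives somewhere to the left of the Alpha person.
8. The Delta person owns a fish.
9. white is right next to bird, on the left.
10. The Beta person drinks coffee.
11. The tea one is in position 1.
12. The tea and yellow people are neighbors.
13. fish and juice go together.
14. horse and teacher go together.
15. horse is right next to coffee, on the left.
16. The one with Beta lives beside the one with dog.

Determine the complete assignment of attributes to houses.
Solution:

House | Pet | Drink | Team | Color | Profession
-----------------------------------------------
  1   | horse | tea | Gamma | green | teacher
  2   | cat | coffee | Beta | yellow | lawyer
  3   | dog | milk | Epsilon | red | doctor
  4   | fish | juice | Delta | white | engineer
  5   | bird | water | Alpha | blue | artist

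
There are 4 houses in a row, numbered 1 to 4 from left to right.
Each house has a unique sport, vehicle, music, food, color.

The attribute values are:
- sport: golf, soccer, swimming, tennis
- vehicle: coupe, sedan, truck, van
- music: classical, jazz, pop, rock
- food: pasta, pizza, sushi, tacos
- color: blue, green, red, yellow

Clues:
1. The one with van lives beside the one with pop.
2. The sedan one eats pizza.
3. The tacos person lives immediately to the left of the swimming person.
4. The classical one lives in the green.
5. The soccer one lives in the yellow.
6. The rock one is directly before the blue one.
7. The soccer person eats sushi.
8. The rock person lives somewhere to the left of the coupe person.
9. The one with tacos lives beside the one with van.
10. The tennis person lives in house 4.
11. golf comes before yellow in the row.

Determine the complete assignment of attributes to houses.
Solution:

House | Sport | Vehicle | Music | Food | Color
----------------------------------------------
  1   | golf | truck | rock | tacos | red
  2   | swimming | van | jazz | pasta | blue
  3   | soccer | coupe | pop | sushi | yellow
  4   | tennis | sedan | classical | pizza | green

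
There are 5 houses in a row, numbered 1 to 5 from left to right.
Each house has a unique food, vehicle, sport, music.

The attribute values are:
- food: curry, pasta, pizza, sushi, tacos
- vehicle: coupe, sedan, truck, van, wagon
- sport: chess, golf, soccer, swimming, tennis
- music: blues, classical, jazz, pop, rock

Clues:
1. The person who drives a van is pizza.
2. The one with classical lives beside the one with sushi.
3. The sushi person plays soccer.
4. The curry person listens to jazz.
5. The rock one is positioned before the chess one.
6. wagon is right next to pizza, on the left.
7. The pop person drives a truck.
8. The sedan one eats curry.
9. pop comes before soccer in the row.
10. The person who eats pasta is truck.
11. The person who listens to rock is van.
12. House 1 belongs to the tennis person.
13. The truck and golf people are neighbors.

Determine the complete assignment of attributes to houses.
Solution:

House | Food | Vehicle | Sport | Music
--------------------------------------
  1   | pasta | truck | tennis | pop
  2   | tacos | coupe | golf | classical
  3   | sushi | wagon | soccer | blues
  4   | pizza | van | swimming | rock
  5   | curry | sedan | chess | jazz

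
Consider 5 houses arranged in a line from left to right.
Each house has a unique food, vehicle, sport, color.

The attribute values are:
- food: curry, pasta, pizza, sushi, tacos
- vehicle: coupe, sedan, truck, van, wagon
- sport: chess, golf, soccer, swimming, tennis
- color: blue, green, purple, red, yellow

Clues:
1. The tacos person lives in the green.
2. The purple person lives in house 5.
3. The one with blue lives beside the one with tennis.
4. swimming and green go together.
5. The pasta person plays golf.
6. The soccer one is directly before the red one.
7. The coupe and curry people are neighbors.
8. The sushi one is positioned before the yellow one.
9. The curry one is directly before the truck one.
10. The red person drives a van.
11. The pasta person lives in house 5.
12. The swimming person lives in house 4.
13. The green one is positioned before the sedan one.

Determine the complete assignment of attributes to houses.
Solution:

House | Food | Vehicle | Sport | Color
--------------------------------------
  1   | sushi | coupe | soccer | blue
  2   | curry | van | tennis | red
  3   | pizza | truck | chess | yellow
  4   | tacos | wagon | swimming | green
  5   | pasta | sedan | golf | purple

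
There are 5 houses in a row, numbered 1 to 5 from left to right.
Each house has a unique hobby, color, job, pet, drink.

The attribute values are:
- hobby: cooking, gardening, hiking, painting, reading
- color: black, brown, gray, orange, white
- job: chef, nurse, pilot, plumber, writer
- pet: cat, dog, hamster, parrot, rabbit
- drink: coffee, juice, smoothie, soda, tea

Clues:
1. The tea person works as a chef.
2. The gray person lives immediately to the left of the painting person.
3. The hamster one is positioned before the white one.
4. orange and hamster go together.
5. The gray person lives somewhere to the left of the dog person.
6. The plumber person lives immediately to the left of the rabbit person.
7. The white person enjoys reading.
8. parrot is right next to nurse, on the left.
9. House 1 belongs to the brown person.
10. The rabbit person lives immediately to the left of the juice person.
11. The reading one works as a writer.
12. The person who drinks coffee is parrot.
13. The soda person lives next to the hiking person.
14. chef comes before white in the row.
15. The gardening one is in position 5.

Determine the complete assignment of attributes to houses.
Solution:

House | Hobby | Color | Job | Pet | Drink
-----------------------------------------
  1   | cooking | brown | plumber | cat | soda
  2   | hiking | gray | chef | rabbit | tea
  3   | painting | orange | pilot | hamster | juice
  4   | reading | white | writer | parrot | coffee
  5   | gardening | black | nurse | dog | smoothie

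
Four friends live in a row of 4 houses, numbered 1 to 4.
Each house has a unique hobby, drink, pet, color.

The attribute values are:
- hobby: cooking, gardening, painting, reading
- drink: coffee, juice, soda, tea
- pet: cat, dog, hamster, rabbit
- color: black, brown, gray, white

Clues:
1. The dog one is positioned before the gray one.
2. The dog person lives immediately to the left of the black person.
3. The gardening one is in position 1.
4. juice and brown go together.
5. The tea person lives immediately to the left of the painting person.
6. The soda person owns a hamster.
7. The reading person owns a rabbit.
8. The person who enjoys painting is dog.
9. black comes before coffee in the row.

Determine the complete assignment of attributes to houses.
Solution:

House | Hobby | Drink | Pet | Color
-----------------------------------
  1   | gardening | tea | cat | white
  2   | painting | juice | dog | brown
  3   | cooking | soda | hamster | black
  4   | reading | coffee | rabbit | gray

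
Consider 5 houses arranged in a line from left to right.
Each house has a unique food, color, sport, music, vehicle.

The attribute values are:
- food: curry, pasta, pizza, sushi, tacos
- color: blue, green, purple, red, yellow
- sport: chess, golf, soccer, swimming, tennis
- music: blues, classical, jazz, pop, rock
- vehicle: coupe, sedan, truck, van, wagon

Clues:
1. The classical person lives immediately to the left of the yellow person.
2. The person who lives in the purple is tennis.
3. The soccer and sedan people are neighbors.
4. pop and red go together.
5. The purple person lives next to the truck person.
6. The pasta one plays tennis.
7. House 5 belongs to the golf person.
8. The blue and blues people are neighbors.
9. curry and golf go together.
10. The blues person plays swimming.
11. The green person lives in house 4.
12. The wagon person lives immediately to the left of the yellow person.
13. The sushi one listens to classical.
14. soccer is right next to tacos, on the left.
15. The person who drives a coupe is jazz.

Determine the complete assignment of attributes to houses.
Solution:

House | Food | Color | Sport | Music | Vehicle
----------------------------------------------
  1   | sushi | blue | soccer | classical | wagon
  2   | tacos | yellow | swimming | blues | sedan
  3   | pasta | purple | tennis | jazz | coupe
  4   | pizza | green | chess | rock | truck
  5   | curry | red | golf | pop | van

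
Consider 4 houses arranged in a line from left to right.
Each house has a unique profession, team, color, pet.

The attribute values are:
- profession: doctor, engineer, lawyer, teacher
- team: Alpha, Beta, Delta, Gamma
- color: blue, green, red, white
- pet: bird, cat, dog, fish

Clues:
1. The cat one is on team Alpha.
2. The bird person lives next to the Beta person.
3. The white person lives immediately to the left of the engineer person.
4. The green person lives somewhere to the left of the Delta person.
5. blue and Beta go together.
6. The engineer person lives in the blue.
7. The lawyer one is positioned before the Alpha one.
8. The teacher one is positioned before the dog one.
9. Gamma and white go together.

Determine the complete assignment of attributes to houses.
Solution:

House | Profession | Team | Color | Pet
---------------------------------------
  1   | lawyer | Gamma | white | bird
  2   | engineer | Beta | blue | fish
  3   | teacher | Alpha | green | cat
  4   | doctor | Delta | red | dog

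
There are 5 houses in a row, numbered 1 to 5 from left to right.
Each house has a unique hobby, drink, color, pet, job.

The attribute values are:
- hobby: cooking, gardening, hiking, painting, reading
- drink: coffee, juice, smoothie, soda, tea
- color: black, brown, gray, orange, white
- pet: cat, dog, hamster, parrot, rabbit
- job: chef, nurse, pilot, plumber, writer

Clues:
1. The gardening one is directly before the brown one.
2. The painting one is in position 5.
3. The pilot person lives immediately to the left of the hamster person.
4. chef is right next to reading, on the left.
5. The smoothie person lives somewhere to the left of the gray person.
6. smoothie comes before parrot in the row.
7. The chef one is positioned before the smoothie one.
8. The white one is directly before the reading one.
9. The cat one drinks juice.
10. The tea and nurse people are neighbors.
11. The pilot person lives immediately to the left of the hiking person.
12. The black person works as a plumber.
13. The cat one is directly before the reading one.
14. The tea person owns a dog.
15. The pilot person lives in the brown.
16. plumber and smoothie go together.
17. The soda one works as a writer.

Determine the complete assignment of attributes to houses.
Solution:

House | Hobby | Drink | Color | Pet | Job
-----------------------------------------
  1   | gardening | juice | white | cat | chef
  2   | reading | tea | brown | dog | pilot
  3   | hiking | coffee | orange | hamster | nurse
  4   | cooking | smoothie | black | rabbit | plumber
  5   | painting | soda | gray | parrot | writer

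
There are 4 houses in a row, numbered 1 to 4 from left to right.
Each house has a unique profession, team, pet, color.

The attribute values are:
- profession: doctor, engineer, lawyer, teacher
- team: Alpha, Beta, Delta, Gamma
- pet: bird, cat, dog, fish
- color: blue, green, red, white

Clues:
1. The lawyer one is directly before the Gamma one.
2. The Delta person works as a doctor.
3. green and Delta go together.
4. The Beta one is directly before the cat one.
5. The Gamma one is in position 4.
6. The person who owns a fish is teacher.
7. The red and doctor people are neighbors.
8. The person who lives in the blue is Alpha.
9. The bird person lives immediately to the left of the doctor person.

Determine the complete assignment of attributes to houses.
Solution:

House | Profession | Team | Pet | Color
---------------------------------------
  1   | engineer | Beta | bird | red
  2   | doctor | Delta | cat | green
  3   | lawyer | Alpha | dog | blue
  4   | teacher | Gamma | fish | white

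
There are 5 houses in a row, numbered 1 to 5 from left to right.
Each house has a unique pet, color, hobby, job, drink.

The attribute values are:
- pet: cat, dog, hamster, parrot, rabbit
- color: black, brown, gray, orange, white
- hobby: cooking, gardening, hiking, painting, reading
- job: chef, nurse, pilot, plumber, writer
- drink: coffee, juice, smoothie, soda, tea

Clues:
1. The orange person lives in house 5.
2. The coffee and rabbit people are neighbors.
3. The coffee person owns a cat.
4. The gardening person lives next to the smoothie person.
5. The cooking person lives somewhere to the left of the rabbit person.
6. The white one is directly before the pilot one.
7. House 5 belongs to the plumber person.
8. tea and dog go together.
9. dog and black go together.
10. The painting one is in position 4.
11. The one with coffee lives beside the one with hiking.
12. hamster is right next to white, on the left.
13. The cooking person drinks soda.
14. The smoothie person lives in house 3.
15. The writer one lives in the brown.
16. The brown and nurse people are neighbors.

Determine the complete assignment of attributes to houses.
Solution:

House | Pet | Color | Hobby | Job | Drink
-----------------------------------------
  1   | hamster | brown | cooking | writer | soda
  2   | cat | white | gardening | nurse | coffee
  3   | rabbit | gray | hiking | pilot | smoothie
  4   | dog | black | painting | chef | tea
  5   | parrot | orange | reading | plumber | juice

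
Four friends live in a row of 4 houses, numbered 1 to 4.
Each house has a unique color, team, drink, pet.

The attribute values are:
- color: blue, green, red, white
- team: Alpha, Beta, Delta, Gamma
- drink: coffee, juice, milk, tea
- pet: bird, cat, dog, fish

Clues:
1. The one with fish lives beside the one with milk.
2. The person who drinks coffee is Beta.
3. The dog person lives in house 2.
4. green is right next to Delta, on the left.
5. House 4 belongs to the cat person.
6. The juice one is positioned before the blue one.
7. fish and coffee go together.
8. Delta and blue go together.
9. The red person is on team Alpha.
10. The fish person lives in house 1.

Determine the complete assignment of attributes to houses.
Solution:

House | Color | Team | Drink | Pet
----------------------------------
  1   | white | Beta | coffee | fish
  2   | red | Alpha | milk | dog
  3   | green | Gamma | juice | bird
  4   | blue | Delta | tea | cat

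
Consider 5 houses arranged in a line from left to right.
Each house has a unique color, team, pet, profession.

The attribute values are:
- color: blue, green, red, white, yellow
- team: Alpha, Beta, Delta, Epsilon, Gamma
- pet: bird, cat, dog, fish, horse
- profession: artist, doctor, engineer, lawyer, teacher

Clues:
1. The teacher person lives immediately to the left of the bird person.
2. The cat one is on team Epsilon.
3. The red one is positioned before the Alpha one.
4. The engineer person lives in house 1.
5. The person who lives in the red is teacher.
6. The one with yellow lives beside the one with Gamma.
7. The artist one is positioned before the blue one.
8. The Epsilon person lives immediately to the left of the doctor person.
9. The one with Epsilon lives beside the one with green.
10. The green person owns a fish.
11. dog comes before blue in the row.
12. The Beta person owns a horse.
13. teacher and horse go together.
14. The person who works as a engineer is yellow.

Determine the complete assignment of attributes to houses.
Solution:

House | Color | Team | Pet | Profession
---------------------------------------
  1   | yellow | Epsilon | cat | engineer
  2   | green | Gamma | fish | doctor
  3   | white | Delta | dog | artist
  4   | red | Beta | horse | teacher
  5   | blue | Alpha | bird | lawyer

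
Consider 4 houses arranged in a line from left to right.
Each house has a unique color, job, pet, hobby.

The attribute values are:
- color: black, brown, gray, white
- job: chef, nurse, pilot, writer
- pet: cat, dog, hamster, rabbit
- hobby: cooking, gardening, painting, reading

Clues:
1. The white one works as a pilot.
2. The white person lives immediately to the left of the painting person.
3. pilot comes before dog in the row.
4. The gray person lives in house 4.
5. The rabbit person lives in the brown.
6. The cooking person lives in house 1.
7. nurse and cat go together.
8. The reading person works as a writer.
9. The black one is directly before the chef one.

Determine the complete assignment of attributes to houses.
Solution:

House | Color | Job | Pet | Hobby
---------------------------------
  1   | white | pilot | hamster | cooking
  2   | black | nurse | cat | painting
  3   | brown | chef | rabbit | gardening
  4   | gray | writer | dog | reading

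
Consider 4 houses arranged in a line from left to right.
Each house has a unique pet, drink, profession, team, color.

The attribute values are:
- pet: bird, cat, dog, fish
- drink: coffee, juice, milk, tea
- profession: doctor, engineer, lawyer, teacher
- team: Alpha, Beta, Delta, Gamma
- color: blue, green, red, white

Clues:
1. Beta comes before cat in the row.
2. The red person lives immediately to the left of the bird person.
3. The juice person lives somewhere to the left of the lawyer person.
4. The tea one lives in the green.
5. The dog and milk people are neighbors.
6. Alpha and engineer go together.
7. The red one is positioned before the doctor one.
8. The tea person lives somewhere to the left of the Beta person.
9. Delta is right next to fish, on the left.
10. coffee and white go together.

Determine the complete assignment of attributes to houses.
Solution:

House | Pet | Drink | Profession | Team | Color
-----------------------------------------------
  1   | dog | tea | teacher | Delta | green
  2   | fish | milk | engineer | Alpha | red
  3   | bird | juice | doctor | Beta | blue
  4   | cat | coffee | lawyer | Gamma | white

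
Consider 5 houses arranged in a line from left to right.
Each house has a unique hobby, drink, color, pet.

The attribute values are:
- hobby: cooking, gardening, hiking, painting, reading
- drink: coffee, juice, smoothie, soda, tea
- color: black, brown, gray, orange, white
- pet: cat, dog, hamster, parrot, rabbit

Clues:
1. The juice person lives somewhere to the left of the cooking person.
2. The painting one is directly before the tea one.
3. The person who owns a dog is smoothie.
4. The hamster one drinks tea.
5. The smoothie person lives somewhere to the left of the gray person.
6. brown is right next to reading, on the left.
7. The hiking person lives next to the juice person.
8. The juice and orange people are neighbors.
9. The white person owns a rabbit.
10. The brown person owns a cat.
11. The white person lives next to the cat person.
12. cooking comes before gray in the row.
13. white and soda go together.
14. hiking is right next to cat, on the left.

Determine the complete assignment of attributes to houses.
Solution:

House | Hobby | Drink | Color | Pet
-----------------------------------
  1   | hiking | soda | white | rabbit
  2   | painting | juice | brown | cat
  3   | reading | tea | orange | hamster
  4   | cooking | smoothie | black | dog
  5   | gardening | coffee | gray | parrot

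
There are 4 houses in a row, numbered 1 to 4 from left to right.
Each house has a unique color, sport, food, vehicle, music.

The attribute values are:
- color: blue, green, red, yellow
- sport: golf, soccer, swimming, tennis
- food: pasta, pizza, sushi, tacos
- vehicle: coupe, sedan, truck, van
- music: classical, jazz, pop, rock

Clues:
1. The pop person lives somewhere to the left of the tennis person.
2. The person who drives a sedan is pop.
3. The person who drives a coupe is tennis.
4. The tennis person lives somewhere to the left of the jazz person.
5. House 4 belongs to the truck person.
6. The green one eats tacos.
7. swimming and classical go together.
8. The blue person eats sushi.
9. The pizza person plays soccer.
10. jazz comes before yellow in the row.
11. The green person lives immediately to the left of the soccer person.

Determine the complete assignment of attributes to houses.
Solution:

House | Color | Sport | Food | Vehicle | Music
----------------------------------------------
  1   | blue | golf | sushi | sedan | pop
  2   | green | tennis | tacos | coupe | rock
  3   | red | soccer | pizza | van | jazz
  4   | yellow | swimming | pasta | truck | classical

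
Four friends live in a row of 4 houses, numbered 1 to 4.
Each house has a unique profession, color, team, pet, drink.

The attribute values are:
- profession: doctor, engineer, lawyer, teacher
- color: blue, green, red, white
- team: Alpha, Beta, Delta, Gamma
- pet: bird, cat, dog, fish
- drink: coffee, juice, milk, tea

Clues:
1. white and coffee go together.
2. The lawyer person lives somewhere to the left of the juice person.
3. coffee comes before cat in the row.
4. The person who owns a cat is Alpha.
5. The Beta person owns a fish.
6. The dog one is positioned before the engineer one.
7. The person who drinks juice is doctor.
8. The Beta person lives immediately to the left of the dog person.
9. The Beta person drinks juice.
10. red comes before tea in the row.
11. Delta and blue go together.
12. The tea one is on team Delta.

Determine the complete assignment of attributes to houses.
Solution:

House | Profession | Color | Team | Pet | Drink
-----------------------------------------------
  1   | lawyer | white | Gamma | bird | coffee
  2   | doctor | red | Beta | fish | juice
  3   | teacher | blue | Delta | dog | tea
  4   | engineer | green | Alpha | cat | milk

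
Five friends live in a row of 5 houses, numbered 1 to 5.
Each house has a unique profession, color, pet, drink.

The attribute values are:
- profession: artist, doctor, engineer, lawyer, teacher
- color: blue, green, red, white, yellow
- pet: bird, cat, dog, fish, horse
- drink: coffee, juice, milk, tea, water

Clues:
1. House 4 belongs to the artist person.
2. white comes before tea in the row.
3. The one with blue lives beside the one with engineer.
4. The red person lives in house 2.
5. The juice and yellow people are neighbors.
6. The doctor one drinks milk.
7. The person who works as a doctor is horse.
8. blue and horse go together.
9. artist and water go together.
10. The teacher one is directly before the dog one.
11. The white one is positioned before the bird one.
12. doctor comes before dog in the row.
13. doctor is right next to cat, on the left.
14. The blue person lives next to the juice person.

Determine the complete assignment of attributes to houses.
Solution:

House | Profession | Color | Pet | Drink
----------------------------------------
  1   | doctor | blue | horse | milk
  2   | engineer | red | cat | juice
  3   | teacher | yellow | fish | coffee
  4   | artist | white | dog | water
  5   | lawyer | green | bird | tea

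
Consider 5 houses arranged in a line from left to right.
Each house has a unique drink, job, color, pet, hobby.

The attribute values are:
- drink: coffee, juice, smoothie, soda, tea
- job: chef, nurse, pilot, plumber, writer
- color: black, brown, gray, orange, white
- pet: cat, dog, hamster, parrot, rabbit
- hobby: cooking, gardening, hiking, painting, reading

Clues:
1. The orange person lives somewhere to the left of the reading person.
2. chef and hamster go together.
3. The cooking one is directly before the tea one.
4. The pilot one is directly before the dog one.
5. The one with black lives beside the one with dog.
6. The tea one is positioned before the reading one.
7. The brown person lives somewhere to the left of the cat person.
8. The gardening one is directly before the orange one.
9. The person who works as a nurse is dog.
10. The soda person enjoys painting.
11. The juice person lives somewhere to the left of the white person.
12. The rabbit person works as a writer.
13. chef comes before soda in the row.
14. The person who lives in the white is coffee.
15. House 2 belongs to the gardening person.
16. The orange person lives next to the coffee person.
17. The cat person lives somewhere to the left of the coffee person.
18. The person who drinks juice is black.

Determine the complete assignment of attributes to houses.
Solution:

House | Drink | Job | Color | Pet | Hobby
-----------------------------------------
  1   | juice | pilot | black | parrot | cooking
  2   | tea | nurse | brown | dog | gardening
  3   | smoothie | plumber | orange | cat | hiking
  4   | coffee | chef | white | hamster | reading
  5   | soda | writer | gray | rabbit | painting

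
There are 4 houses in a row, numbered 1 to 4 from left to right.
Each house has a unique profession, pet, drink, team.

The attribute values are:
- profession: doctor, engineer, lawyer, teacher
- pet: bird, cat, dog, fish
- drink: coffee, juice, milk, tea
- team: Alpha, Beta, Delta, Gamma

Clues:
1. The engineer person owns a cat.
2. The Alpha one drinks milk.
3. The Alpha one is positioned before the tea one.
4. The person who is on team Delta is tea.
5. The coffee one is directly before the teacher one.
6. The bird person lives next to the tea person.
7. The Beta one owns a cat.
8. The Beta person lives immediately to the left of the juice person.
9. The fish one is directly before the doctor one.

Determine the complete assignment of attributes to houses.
Solution:

House | Profession | Pet | Drink | Team
---------------------------------------
  1   | engineer | cat | coffee | Beta
  2   | teacher | fish | juice | Gamma
  3   | doctor | bird | milk | Alpha
  4   | lawyer | dog | tea | Delta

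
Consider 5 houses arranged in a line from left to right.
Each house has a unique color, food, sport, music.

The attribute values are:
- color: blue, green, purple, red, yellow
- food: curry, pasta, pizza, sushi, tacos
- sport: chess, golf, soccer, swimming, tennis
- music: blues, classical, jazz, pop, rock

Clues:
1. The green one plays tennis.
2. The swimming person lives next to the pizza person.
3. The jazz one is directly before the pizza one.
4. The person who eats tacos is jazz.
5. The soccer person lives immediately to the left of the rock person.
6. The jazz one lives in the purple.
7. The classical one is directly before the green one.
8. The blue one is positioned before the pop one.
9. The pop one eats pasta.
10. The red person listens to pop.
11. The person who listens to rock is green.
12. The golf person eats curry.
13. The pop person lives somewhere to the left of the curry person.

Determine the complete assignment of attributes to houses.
Solution:

House | Color | Food | Sport | Music
------------------------------------
  1   | purple | tacos | swimming | jazz
  2   | blue | pizza | soccer | classical
  3   | green | sushi | tennis | rock
  4   | red | pasta | chess | pop
  5   | yellow | curry | golf | blues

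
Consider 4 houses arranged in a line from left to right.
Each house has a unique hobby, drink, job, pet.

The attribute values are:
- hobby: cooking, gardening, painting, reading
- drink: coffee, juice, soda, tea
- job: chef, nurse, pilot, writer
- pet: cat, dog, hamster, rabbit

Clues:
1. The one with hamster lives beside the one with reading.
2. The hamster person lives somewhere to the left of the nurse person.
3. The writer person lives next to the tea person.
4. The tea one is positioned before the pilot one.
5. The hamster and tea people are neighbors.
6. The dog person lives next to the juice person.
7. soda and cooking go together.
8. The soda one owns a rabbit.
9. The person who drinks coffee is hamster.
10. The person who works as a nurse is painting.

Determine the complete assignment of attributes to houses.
Solution:

House | Hobby | Drink | Job | Pet
---------------------------------
  1   | gardening | coffee | writer | hamster
  2   | reading | tea | chef | dog
  3   | painting | juice | nurse | cat
  4   | cooking | soda | pilot | rabbit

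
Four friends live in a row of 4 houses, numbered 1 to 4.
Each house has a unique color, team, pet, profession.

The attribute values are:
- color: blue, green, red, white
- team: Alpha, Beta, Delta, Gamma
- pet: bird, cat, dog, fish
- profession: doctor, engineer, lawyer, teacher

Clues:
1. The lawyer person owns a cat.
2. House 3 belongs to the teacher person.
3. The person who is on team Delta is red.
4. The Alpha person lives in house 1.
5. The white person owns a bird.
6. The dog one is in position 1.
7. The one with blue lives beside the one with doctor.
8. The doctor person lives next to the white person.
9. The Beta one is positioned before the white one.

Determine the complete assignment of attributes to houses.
Solution:

House | Color | Team | Pet | Profession
---------------------------------------
  1   | blue | Alpha | dog | engineer
  2   | green | Beta | fish | doctor
  3   | white | Gamma | bird | teacher
  4   | red | Delta | cat | lawyer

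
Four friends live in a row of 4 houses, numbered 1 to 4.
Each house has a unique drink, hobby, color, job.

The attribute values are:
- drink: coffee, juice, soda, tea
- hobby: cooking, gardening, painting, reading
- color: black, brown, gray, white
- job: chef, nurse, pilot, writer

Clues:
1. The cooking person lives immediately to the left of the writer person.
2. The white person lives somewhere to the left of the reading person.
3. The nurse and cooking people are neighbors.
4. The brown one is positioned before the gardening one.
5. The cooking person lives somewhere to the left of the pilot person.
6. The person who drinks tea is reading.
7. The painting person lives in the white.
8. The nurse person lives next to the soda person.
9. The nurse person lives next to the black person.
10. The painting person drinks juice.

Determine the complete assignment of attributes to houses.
Solution:

House | Drink | Hobby | Color | Job
-----------------------------------
  1   | juice | painting | white | nurse
  2   | soda | cooking | black | chef
  3   | tea | reading | brown | writer
  4   | coffee | gardening | gray | pilot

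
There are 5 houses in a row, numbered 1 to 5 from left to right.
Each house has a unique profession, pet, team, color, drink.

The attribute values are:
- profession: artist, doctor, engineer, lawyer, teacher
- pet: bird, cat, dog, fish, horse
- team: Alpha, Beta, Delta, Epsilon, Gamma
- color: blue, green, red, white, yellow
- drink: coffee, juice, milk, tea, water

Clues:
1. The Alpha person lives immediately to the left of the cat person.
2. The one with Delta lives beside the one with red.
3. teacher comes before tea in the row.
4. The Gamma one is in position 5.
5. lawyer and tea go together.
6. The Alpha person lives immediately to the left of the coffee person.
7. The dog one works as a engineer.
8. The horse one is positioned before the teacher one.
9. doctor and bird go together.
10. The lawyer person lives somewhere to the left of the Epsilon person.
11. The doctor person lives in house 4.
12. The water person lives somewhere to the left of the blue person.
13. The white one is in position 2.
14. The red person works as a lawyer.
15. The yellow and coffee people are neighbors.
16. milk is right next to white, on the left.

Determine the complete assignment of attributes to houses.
Solution:

House | Profession | Pet | Team | Color | Drink
-----------------------------------------------
  1   | artist | horse | Alpha | yellow | milk
  2   | teacher | cat | Delta | white | coffee
  3   | lawyer | fish | Beta | red | tea
  4   | doctor | bird | Epsilon | green | water
  5   | engineer | dog | Gamma | blue | juice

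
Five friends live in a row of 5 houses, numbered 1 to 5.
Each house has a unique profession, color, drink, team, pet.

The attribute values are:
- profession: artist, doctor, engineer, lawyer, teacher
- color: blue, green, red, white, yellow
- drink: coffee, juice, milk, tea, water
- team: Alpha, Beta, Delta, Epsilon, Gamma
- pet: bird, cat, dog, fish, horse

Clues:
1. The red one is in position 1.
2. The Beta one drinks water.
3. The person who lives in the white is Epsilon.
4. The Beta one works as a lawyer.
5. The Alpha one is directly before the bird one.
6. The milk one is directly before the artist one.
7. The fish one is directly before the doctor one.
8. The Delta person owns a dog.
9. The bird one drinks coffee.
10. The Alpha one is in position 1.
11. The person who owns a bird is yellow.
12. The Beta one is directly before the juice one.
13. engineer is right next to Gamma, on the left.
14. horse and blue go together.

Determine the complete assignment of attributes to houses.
Solution:

House | Profession | Color | Drink | Team | Pet
-----------------------------------------------
  1   | engineer | red | milk | Alpha | cat
  2   | artist | yellow | coffee | Gamma | bird
  3   | lawyer | blue | water | Beta | horse
  4   | teacher | white | juice | Epsilon | fish
  5   | doctor | green | tea | Delta | dog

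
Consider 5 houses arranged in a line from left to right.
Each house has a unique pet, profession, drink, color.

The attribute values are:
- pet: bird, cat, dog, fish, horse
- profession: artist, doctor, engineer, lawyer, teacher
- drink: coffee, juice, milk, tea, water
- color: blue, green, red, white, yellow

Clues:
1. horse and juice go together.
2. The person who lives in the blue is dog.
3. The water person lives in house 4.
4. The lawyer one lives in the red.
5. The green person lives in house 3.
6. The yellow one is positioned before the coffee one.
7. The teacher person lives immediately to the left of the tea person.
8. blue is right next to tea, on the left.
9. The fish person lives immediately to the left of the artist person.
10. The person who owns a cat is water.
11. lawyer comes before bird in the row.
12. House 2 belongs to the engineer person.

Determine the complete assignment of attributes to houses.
Solution:

House | Pet | Profession | Drink | Color
----------------------------------------
  1   | dog | teacher | milk | blue
  2   | fish | engineer | tea | yellow
  3   | horse | artist | juice | green
  4   | cat | lawyer | water | red
  5   | bird | doctor | coffee | white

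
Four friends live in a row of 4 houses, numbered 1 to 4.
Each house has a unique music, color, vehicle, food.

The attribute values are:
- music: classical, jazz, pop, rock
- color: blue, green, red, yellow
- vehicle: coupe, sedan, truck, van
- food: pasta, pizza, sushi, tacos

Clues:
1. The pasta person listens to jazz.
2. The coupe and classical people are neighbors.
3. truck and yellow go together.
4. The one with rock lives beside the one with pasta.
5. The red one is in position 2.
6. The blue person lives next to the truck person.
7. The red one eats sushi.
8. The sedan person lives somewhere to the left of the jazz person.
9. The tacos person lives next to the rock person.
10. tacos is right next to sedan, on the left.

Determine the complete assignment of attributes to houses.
Solution:

House | Music | Color | Vehicle | Food
--------------------------------------
  1   | pop | green | van | tacos
  2   | rock | red | sedan | sushi
  3   | jazz | blue | coupe | pasta
  4   | classical | yellow | truck | pizza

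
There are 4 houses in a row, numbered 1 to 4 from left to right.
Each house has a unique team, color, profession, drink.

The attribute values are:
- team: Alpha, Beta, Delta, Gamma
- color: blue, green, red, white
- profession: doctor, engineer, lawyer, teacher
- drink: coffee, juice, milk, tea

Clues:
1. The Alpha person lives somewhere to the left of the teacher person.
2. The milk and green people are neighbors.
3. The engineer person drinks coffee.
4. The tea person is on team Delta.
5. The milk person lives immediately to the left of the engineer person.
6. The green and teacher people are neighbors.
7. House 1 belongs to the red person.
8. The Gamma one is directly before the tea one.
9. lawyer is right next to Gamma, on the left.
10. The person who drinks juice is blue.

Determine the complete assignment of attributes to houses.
Solution:

House | Team | Color | Profession | Drink
-----------------------------------------
  1   | Alpha | red | lawyer | milk
  2   | Gamma | green | engineer | coffee
  3   | Delta | white | teacher | tea
  4   | Beta | blue | doctor | juice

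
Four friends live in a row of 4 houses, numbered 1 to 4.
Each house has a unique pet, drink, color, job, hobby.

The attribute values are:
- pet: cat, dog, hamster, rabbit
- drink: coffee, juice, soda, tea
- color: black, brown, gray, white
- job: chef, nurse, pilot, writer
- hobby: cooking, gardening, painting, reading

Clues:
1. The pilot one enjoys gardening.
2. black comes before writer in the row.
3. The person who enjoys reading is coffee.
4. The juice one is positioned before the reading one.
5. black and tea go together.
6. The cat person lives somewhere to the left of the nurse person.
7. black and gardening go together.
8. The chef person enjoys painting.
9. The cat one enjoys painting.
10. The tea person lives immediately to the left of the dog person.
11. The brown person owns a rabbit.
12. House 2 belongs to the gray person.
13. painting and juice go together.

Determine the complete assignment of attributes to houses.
Solution:

House | Pet | Drink | Color | Job | Hobby
-----------------------------------------
  1   | hamster | tea | black | pilot | gardening
  2   | dog | soda | gray | writer | cooking
  3   | cat | juice | white | chef | painting
  4   | rabbit | coffee | brown | nurse | reading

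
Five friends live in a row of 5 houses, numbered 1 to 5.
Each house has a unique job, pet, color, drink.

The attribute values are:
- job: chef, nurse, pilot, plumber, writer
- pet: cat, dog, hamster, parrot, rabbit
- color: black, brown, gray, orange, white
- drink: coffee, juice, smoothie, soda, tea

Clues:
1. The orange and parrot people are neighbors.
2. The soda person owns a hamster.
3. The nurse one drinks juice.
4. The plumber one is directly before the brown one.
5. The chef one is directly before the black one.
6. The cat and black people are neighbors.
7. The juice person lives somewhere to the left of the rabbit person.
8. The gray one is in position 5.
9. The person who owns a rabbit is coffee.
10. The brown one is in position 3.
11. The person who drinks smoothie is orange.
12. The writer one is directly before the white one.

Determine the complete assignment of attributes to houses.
Solution:

House | Job | Pet | Color | Drink
---------------------------------
  1   | chef | cat | orange | smoothie
  2   | plumber | parrot | black | tea
  3   | writer | hamster | brown | soda
  4   | nurse | dog | white | juice
  5   | pilot | rabbit | gray | coffee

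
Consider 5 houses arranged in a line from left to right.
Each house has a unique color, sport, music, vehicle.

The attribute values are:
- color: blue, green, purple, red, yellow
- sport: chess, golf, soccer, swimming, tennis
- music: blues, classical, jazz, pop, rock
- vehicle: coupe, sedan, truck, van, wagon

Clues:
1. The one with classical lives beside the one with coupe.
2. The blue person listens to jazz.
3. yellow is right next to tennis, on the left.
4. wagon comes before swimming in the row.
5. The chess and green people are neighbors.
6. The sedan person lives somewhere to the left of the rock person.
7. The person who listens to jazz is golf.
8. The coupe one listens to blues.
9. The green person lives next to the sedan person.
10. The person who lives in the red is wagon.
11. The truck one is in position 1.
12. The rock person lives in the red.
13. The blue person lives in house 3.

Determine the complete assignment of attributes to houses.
Solution:

House | Color | Sport | Music | Vehicle
---------------------------------------
  1   | yellow | chess | classical | truck
  2   | green | tennis | blues | coupe
  3   | blue | golf | jazz | sedan
  4   | red | soccer | rock | wagon
  5   | purple | swimming | pop | van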